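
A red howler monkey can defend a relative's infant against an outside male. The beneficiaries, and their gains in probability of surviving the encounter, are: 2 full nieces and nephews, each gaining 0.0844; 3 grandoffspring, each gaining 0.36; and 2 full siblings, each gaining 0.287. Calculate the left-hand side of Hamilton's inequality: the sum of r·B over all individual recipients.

0.5992

r to a full niece or nephew = 1/4 (full aunt/uncle↔niece/nephew: two paths of length 3 through the shared grandparent pair: r = 2·(1/2)^3 = 1/4).
r to a grandoffspring = 1/4 (two parent–offspring links: r = (1/2)^2 = 1/4).
r to a full sibling = 0.5 (full sibs share both parents — two paths of length 2: r = 2·(1/2)^2 = 1/2).
Summing one r·B term per recipient: 2·0.25·0.0844 + 3·0.25·0.36 + 2·0.5·0.287 = 0.5992.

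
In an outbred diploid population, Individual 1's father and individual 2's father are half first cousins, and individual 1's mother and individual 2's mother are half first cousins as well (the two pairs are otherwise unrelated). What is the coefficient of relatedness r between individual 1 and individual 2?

0.03125

Wright's path rule: contributions from independent ancestry routes add.
Individual 1 and individual 2 are related in two ways: half second cousins through their fathers (r = 1/64) and half second cousins through their mothers (r = 1/64).
r = 1/64 + 1/64 = 0.03125.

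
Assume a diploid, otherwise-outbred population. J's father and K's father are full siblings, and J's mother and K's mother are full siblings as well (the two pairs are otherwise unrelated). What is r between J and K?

0.25

Independent pedigree routes through distinct common ancestors add.
J and K are related in two ways: first cousins through their fathers (r = 1/8) and first cousins through their mothers (r = 1/8) — i.e. double first cousins.
r = 1/8 + 1/8 = 1/4 = 0.25.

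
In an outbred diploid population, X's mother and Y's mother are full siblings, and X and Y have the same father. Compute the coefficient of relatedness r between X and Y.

0.375

With two independent routes of shared ancestry, r is the sum of the two contributions.
X and Y are related in two ways: first cousins through their mothers (r = 1/8) and half-sibs through their shared father (r = 1/4).
r = 1/8 + 1/4 = 0.375.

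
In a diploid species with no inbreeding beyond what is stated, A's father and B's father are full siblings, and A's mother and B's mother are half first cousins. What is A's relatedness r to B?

With two independent routes of shared ancestry, r is the sum of the two contributions.
A and B are related in two ways: first cousins through their fathers (r = 1/8) and half second cousins through their mothers (r = 1/64).
r = 1/8 + 1/64 = 0.140625.

0.140625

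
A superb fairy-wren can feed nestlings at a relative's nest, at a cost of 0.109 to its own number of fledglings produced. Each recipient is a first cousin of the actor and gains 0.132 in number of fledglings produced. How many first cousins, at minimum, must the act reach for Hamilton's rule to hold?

r to a first cousin = 1/8 (first cousins share one grandparent pair — two paths of length 4: r = 2·(1/2)^4 = 1/8).
Hamilton's rule: n·r·B > C  ⇒  n > C/(r·B) = 0.109/(0.125·0.132) = 6.606.
The smallest integer exceeding 6.606 is 7.

7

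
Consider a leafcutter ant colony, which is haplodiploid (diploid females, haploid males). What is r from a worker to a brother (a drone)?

0.25

Her haploid brother carries none of their father's genes and a random half of their mother's genome; that half matches the maternal half of her own genome with probability 1/2: r = 1/2 · 1/2 = 1/4.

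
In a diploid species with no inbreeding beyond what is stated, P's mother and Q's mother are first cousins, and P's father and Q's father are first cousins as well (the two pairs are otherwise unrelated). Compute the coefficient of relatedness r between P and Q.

0.0625

Independent pedigree routes through distinct common ancestors add.
P and Q are related in two ways: second cousins through their mothers (r = 1/32) and second cousins through their fathers (r = 1/32).
r = 1/32 + 1/32 = 1/16 = 0.0625.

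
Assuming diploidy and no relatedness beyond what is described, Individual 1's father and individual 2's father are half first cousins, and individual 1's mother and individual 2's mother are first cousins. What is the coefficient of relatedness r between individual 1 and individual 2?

Independent pedigree routes through distinct common ancestors add.
Individual 1 and individual 2 are related in two ways: half second cousins through their fathers (r = 1/64) and second cousins through their mothers (r = 1/32).
r = 1/64 + 1/32 = 3/64 = 0.046875.

0.046875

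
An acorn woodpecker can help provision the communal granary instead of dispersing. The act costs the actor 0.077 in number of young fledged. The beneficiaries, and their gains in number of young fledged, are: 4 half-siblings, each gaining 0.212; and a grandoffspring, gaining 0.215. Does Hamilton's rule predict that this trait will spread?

Yes

Hamilton's rule: the trait is favored when the sum of r·B over every recipient exceeds the actor's cost C.
r to a half-sibling = 1/4 (half-sibs share one parent — one path of length 2: r = (1/2)^2 = 1/4).
r to a grandoffspring = 0.25 (two parent–offspring links: r = (1/2)^2 = 1/4).
Summing one r·B term per recipient: 4·0.25·0.212 + 1·0.25·0.215 = 0.26575.
0.26575 > 0.077: the indirect benefit exceeds the cost.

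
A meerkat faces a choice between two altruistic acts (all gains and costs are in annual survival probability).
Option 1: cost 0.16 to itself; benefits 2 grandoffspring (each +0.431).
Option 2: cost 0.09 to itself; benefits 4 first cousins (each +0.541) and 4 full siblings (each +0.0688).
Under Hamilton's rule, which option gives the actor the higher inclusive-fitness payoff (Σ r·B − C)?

Option 2

Option 1: r to a grandoffspring = 0.25.
Option 1: Σ r·B − C = (2·0.25·0.431) − 0.16 = 0.0555.
Option 2: r to a first cousin = 0.125.
Option 2: r to a full sibling = 0.5.
Option 2: Σ r·B − C = (4·0.125·0.541 + 4·0.5·0.0688) − 0.09 = 0.3181.
Option 2 has the higher net inclusive-fitness payoff.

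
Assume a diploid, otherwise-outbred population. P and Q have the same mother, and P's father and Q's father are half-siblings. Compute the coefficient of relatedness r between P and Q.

With two independent routes of shared ancestry, r is the sum of the two contributions.
P and Q are related in two ways: half-sibs through their shared mother (r = 1/4) and half first cousins through their fathers (r = 1/16).
r = 1/4 + 1/16 = 0.3125.

0.3125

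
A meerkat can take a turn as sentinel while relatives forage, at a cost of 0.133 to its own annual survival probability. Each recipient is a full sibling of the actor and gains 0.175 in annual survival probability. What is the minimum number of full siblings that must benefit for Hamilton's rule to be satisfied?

2

r to a full sibling = 0.5 (full sibs share both parents — two paths of length 2: r = 2·(1/2)^2 = 1/2).
Hamilton's rule: n·r·B > C  ⇒  n > C/(r·B) = 0.133/(0.5·0.175) = 1.52.
The smallest integer exceeding 1.52 is 2.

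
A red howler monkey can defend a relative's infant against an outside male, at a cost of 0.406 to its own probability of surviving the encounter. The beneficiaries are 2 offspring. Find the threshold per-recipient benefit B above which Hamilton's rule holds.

0.406

r to an offspring = 1/2 (one parent–offspring link: r = (1/2)^1 = 1/2).
Hamilton's rule with n recipients of equal r: n·r·B > C, so B > C/(n·r) = 0.406/(2·0.5) = 0.406.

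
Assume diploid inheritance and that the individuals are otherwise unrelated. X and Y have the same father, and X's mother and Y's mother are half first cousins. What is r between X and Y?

0.265625

Independent pedigree routes through distinct common ancestors add.
X and Y are related in two ways: half-sibs through their shared father (r = 1/4) and half second cousins through their mothers (r = 1/64).
r = 1/4 + 1/64 = 0.265625.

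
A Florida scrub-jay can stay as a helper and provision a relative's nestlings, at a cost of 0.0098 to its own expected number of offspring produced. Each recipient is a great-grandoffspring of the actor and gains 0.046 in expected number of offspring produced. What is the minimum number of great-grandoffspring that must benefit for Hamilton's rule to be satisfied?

r to a great-grandoffspring = 0.125 (three parent–offspring links: r = (1/2)^3 = 1/8).
Hamilton's rule: n·r·B > C  ⇒  n > C/(r·B) = 0.0098/(0.125·0.046) = 1.704.
The smallest integer exceeding 1.704 is 2.

2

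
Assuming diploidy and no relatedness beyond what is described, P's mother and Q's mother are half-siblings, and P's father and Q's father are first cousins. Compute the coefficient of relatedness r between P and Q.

0.09375

Wright's path rule: contributions from independent ancestry routes add.
P and Q are related in two ways: half first cousins through their mothers (r = 1/16) and second cousins through their fathers (r = 1/32).
r = 1/16 + 1/32 = 0.09375.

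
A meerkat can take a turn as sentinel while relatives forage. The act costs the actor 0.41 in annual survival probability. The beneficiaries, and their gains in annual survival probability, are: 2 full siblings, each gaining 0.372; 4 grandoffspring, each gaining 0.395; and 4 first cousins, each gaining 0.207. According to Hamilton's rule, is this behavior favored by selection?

Hamilton's rule: the trait is favored when the sum of r·B over every recipient exceeds the actor's cost C.
r to a full sibling = 1/2 (full sibs share both parents — two paths of length 2: r = 2·(1/2)^2 = 1/2).
r to a grandoffspring = 1/4 (two parent–offspring links: r = (1/2)^2 = 1/4).
r to a first cousin = 1/8 (first cousins share one grandparent pair — two paths of length 4: r = 2·(1/2)^4 = 1/8).
Summing one r·B term per recipient: 2·0.5·0.372 + 4·0.25·0.395 + 4·0.125·0.207 = 0.8705.
0.8705 > 0.41: the indirect benefit exceeds the cost.

Yes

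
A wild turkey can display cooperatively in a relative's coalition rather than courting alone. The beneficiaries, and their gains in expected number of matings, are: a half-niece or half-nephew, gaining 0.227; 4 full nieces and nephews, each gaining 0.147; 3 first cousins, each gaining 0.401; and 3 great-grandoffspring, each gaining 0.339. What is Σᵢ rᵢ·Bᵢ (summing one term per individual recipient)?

r to a half-niece or half-nephew = 0.125 (half-aunt/uncle↔niece/nephew: one path of length 3: r = (1/2)^3 = 1/8).
r to a full niece or nephew = 0.25 (full aunt/uncle↔niece/nephew: two paths of length 3 through the shared grandparent pair: r = 2·(1/2)^3 = 1/4).
r to a first cousin = 1/8 (first cousins share one grandparent pair — two paths of length 4: r = 2·(1/2)^4 = 1/8).
r to a great-grandoffspring = 1/8 (three parent–offspring links: r = (1/2)^3 = 1/8).
Summing one r·B term per recipient: 1·0.125·0.227 + 4·0.25·0.147 + 3·0.125·0.401 + 3·0.125·0.339 = 0.452875.

0.452875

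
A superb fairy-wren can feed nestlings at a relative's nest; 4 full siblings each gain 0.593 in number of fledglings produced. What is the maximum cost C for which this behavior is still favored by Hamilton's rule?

r to a full sibling = 0.5 (full sibs share both parents — two paths of length 2: r = 2·(1/2)^2 = 1/2).
Hamilton's rule: n·r·B > C, so the trait is favored while C < n·r·B = 4·0.5·0.593 = 1.186.

1.186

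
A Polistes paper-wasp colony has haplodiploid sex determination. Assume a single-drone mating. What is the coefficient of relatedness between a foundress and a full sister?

0.75

Haplodiploid full sisters inherit their father's entire haploid genome identically (contributing 1/2) and on average half of their mother's contribution (1/2 · 1/2 = 1/4); r = 1/2 + 1/4 = 3/4.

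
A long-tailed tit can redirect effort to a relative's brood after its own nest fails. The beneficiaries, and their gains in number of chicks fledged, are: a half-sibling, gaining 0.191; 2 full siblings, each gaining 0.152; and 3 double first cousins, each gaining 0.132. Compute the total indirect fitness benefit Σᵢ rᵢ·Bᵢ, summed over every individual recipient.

0.29875

r to a half-sibling = 0.25 (half-sibs share one parent — one path of length 2: r = (1/2)^2 = 1/4).
r to a full sibling = 1/2 (full sibs share both parents — two paths of length 2: r = 2·(1/2)^2 = 1/2).
r to a double first cousin = 0.25 (double first cousins share both grandparent pairs — four paths of length 4: r = 4·(1/2)^4 = 1/4).
Summing one r·B term per recipient: 1·0.25·0.191 + 2·0.5·0.152 + 3·0.25·0.132 = 0.29875.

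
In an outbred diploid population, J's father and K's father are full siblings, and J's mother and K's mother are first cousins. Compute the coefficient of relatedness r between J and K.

0.15625

Independent pedigree routes through distinct common ancestors add.
J and K are related in two ways: first cousins through their fathers (r = 1/8) and second cousins through their mothers (r = 1/32).
r = 1/8 + 1/32 = 5/32 = 0.15625.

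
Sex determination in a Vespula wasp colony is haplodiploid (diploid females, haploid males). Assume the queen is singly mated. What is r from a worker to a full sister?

Haplodiploid full sisters inherit their father's entire haploid genome identically (contributing 1/2) and on average half of their mother's contribution (1/2 · 1/2 = 1/4); r = 1/2 + 1/4 = 3/4.

0.75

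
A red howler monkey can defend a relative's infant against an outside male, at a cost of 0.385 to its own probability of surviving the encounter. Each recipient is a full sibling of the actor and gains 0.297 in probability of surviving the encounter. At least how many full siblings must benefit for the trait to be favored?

r to a full sibling = 0.5 (full sibs share both parents — two paths of length 2: r = 2·(1/2)^2 = 1/2).
Hamilton's rule: n·r·B > C  ⇒  n > C/(r·B) = 0.385/(0.5·0.297) = 2.593.
The smallest integer exceeding 2.593 is 3.

3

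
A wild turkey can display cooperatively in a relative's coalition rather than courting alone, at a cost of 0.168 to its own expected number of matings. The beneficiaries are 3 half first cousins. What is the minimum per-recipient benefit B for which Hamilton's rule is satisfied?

0.896

r to a half first cousin = 1/16 (half first cousins share one grandparent — one path of length 4: r = (1/2)^4 = 1/16).
Hamilton's rule with n recipients of equal r: n·r·B > C, so B > C/(n·r) = 0.168/(3·0.0625) = 0.896.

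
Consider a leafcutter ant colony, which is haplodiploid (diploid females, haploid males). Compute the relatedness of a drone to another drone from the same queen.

Haploid brothers each carry a random half of the queen's diploid genome, so on average they share half: r = 1/2.

0.5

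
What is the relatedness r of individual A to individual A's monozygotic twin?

1

Each parent–offspring link contributes a factor of 1/2, and independent paths through distinct common ancestors add.
Monozygotic twins share every allele identical by descent: r = 1.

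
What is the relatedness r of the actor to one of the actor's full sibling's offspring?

0.25

Each parent–offspring link contributes a factor of 1/2, and independent paths through distinct common ancestors add.
Full aunt/uncle↔niece/nephew: two paths of length 3 through the shared grandparent pair: r = 2·(1/2)^3 = 1/4.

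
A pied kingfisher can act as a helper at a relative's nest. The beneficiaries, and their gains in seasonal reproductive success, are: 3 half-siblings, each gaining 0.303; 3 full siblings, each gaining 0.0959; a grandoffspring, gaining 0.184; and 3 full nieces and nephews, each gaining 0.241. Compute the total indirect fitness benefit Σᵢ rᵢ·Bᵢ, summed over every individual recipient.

r to a half-sibling = 1/4 (half-sibs share one parent — one path of length 2: r = (1/2)^2 = 1/4).
r to a full sibling = 0.5 (full sibs share both parents — two paths of length 2: r = 2·(1/2)^2 = 1/2).
r to a grandoffspring = 1/4 (two parent–offspring links: r = (1/2)^2 = 1/4).
r to a full niece or nephew = 0.25 (full aunt/uncle↔niece/nephew: two paths of length 3 through the shared grandparent pair: r = 2·(1/2)^3 = 1/4).
Summing one r·B term per recipient: 3·0.25·0.303 + 3·0.5·0.0959 + 1·0.25·0.184 + 3·0.25·0.241 = 0.59785.

0.59785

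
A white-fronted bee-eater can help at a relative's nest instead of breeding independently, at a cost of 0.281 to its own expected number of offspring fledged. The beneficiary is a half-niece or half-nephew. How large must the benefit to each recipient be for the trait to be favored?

2.248

r to a half-niece or half-nephew = 1/8 (half-aunt/uncle↔niece/nephew: one path of length 3: r = (1/2)^3 = 1/8).
Hamilton's rule with n recipients of equal r: n·r·B > C, so B > C/(n·r) = 0.281/(1·0.125) = 2.248.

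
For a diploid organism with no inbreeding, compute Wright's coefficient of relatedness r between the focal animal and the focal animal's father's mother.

Each parent–offspring link contributes a factor of 1/2, and independent paths through distinct common ancestors add.
Two parent–offspring links: r = (1/2)^2 = 1/4.

0.25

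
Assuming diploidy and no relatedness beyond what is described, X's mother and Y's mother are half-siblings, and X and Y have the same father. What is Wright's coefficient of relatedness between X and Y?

0.3125

Relatedness sums over independent paths through distinct common ancestors.
X and Y are related in two ways: half first cousins through their mothers (r = 1/16) and half-sibs through their shared father (r = 1/4).
r = 1/16 + 1/4 = 0.3125.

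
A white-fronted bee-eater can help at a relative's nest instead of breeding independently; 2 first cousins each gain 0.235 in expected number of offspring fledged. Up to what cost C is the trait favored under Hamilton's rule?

r to a first cousin = 1/8 (first cousins share one grandparent pair — two paths of length 4: r = 2·(1/2)^4 = 1/8).
Hamilton's rule: n·r·B > C, so the trait is favored while C < n·r·B = 2·0.125·0.235 = 0.05875.

0.05875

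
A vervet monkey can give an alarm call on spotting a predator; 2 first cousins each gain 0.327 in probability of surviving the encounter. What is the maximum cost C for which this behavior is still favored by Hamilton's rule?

r to a first cousin = 0.125 (first cousins share one grandparent pair — two paths of length 4: r = 2·(1/2)^4 = 1/8).
Hamilton's rule: n·r·B > C, so the trait is favored while C < n·r·B = 2·0.125·0.327 = 0.08175.

0.08175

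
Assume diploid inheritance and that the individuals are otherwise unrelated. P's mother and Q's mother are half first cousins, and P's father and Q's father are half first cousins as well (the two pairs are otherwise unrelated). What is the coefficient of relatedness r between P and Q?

With two independent routes of shared ancestry, r is the sum of the two contributions.
P and Q are related in two ways: half second cousins through their mothers (r = 1/64) and half second cousins through their fathers (r = 1/64).
r = 1/64 + 1/64 = 1/32 = 0.03125.

0.03125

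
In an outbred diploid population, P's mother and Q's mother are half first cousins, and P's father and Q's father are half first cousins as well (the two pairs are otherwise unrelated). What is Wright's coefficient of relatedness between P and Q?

0.03125

Wright's path rule: contributions from independent ancestry routes add.
P and Q are related in two ways: half second cousins through their mothers (r = 1/64) and half second cousins through their fathers (r = 1/64).
r = 1/64 + 1/64 = 1/32 = 0.03125.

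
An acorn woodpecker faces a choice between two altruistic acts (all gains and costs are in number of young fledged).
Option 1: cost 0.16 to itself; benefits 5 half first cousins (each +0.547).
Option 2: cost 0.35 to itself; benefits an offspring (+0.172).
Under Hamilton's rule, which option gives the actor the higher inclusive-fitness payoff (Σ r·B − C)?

Option 1

Option 1: r to a half first cousin = 0.0625.
Option 1: Σ r·B − C = (5·0.0625·0.547) − 0.16 = 0.0109375.
Option 2: r to an offspring = 0.5.
Option 2: Σ r·B − C = (1·0.5·0.172) − 0.35 = -0.264.
Option 1 has the higher net inclusive-fitness payoff.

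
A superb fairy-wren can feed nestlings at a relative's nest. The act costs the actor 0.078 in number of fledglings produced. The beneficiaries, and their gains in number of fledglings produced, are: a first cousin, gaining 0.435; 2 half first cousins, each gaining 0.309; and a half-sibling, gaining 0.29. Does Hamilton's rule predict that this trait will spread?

Hamilton's rule: the trait is favored when the sum of r·B over every recipient exceeds the actor's cost C.
r to a first cousin = 1/8 (first cousins share one grandparent pair — two paths of length 4: r = 2·(1/2)^4 = 1/8).
r to a half first cousin = 1/16 (half first cousins share one grandparent — one path of length 4: r = (1/2)^4 = 1/16).
r to a half-sibling = 0.25 (half-sibs share one parent — one path of length 2: r = (1/2)^2 = 1/4).
Summing one r·B term per recipient: 1·0.125·0.435 + 2·0.0625·0.309 + 1·0.25·0.29 = 0.1655.
0.1655 > 0.078: the indirect benefit exceeds the cost.

Yes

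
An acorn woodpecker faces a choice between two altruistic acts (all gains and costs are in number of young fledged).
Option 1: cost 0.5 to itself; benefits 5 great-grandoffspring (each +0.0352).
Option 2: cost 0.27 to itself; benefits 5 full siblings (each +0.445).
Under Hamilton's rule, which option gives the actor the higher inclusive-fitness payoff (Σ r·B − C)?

Option 2

Option 1: r to a great-grandoffspring = 0.125.
Option 1: Σ r·B − C = (5·0.125·0.0352) − 0.5 = -0.478.
Option 2: r to a full sibling = 0.5.
Option 2: Σ r·B − C = (5·0.5·0.445) − 0.27 = 0.8425.
Option 2 has the higher net inclusive-fitness payoff.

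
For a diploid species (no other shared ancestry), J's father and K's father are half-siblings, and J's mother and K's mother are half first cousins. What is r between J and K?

0.078125

Relatedness sums over independent paths through distinct common ancestors.
J and K are related in two ways: half first cousins through their fathers (r = 1/16) and half second cousins through their mothers (r = 1/64).
r = 1/16 + 1/64 = 5/64 = 0.078125.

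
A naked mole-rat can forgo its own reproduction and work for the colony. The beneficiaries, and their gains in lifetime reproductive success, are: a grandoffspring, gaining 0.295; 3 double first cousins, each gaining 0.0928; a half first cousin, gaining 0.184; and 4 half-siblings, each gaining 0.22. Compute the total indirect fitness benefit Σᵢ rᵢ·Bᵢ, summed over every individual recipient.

r to a grandoffspring = 0.25 (two parent–offspring links: r = (1/2)^2 = 1/4).
r to a double first cousin = 0.25 (double first cousins share both grandparent pairs — four paths of length 4: r = 4·(1/2)^4 = 1/4).
r to a half first cousin = 1/16 (half first cousins share one grandparent — one path of length 4: r = (1/2)^4 = 1/16).
r to a half-sibling = 1/4 (half-sibs share one parent — one path of length 2: r = (1/2)^2 = 1/4).
Summing one r·B term per recipient: 1·0.25·0.295 + 3·0.25·0.0928 + 1·0.0625·0.184 + 4·0.25·0.22 = 0.37485.

0.37485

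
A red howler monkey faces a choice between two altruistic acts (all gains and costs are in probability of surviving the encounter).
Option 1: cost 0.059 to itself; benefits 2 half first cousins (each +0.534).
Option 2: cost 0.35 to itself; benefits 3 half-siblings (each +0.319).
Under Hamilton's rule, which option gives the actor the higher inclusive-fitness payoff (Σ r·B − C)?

Option 1: r to a half first cousin = 0.0625.
Option 1: Σ r·B − C = (2·0.0625·0.534) − 0.059 = 0.00775.
Option 2: r to a half-sibling = 0.25.
Option 2: Σ r·B − C = (3·0.25·0.319) − 0.35 = -0.11075.
Option 1 has the higher net inclusive-fitness payoff.

Option 1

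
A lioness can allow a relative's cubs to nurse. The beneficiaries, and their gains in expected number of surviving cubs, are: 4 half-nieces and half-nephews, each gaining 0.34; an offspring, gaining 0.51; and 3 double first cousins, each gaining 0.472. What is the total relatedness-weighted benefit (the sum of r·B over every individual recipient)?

0.779

r to a half-niece or half-nephew = 0.125 (half-aunt/uncle↔niece/nephew: one path of length 3: r = (1/2)^3 = 1/8).
r to an offspring = 0.5 (one parent–offspring link: r = (1/2)^1 = 1/2).
r to a double first cousin = 1/4 (double first cousins share both grandparent pairs — four paths of length 4: r = 4·(1/2)^4 = 1/4).
Summing one r·B term per recipient: 4·0.125·0.34 + 1·0.5·0.51 + 3·0.25·0.472 = 0.779.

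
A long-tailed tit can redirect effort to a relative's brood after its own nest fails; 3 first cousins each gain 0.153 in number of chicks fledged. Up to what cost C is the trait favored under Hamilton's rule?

0.057375

r to a first cousin = 1/8 (first cousins share one grandparent pair — two paths of length 4: r = 2·(1/2)^4 = 1/8).
Hamilton's rule: n·r·B > C, so the trait is favored while C < n·r·B = 3·0.125·0.153 = 0.057375.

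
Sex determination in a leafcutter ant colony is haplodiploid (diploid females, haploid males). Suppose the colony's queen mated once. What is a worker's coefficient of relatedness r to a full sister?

Haplodiploid full sisters inherit their father's entire haploid genome identically (contributing 1/2) and on average half of their mother's contribution (1/2 · 1/2 = 1/4); r = 1/2 + 1/4 = 3/4.

0.75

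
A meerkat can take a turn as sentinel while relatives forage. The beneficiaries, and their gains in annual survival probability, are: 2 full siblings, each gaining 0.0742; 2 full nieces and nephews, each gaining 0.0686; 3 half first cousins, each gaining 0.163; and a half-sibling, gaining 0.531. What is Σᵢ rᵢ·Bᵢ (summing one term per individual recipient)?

0.2718125

r to a full sibling = 0.5 (full sibs share both parents — two paths of length 2: r = 2·(1/2)^2 = 1/2).
r to a full niece or nephew = 1/4 (full aunt/uncle↔niece/nephew: two paths of length 3 through the shared grandparent pair: r = 2·(1/2)^3 = 1/4).
r to a half first cousin = 1/16 (half first cousins share one grandparent — one path of length 4: r = (1/2)^4 = 1/16).
r to a half-sibling = 0.25 (half-sibs share one parent — one path of length 2: r = (1/2)^2 = 1/4).
Summing one r·B term per recipient: 2·0.5·0.0742 + 2·0.25·0.0686 + 3·0.0625·0.163 + 1·0.25·0.531 = 0.2718125.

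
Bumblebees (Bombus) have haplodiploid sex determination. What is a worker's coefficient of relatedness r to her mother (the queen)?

0.5

One meiotic link between diploid queen and diploid daughter: r = 1/2.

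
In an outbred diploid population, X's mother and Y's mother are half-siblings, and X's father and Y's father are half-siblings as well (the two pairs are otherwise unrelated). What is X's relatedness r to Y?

0.125

Independent pedigree routes through distinct common ancestors add.
X and Y are related in two ways: half first cousins through their mothers (r = 1/16) and half first cousins through their fathers (r = 1/16).
r = 1/16 + 1/16 = 0.125.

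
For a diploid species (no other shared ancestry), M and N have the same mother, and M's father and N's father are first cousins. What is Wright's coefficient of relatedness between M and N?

Wright's path rule: contributions from independent ancestry routes add.
M and N are related in two ways: half-sibs through their shared mother (r = 1/4) and second cousins through their fathers (r = 1/32).
r = 1/4 + 1/32 = 9/32 = 0.28125.

0.28125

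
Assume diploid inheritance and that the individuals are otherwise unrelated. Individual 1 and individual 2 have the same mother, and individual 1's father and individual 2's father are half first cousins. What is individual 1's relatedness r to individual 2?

0.265625

Relatedness sums over independent paths through distinct common ancestors.
Individual 1 and individual 2 are related in two ways: half-sibs through their shared mother (r = 1/4) and half second cousins through their fathers (r = 1/64).
r = 1/4 + 1/64 = 0.265625.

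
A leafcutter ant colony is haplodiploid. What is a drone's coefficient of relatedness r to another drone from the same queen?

Haploid brothers each carry a random half of the queen's diploid genome, so on average they share half: r = 1/2.

0.5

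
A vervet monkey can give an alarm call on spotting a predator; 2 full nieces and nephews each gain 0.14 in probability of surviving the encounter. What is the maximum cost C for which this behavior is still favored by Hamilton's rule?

r to a full niece or nephew = 0.25 (full aunt/uncle↔niece/nephew: two paths of length 3 through the shared grandparent pair: r = 2·(1/2)^3 = 1/4).
Hamilton's rule: n·r·B > C, so the trait is favored while C < n·r·B = 2·0.25·0.14 = 0.07.

0.07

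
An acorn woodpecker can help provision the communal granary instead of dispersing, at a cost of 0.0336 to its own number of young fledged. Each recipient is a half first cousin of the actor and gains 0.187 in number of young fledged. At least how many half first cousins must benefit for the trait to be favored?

3

r to a half first cousin = 0.0625 (half first cousins share one grandparent — one path of length 4: r = (1/2)^4 = 1/16).
Hamilton's rule: n·r·B > C  ⇒  n > C/(r·B) = 0.0336/(0.0625·0.187) = 2.875.
The smallest integer exceeding 2.875 is 3.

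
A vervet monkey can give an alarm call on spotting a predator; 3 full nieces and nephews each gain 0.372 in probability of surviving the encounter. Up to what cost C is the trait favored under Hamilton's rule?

r to a full niece or nephew = 0.25 (full aunt/uncle↔niece/nephew: two paths of length 3 through the shared grandparent pair: r = 2·(1/2)^3 = 1/4).
Hamilton's rule: n·r·B > C, so the trait is favored while C < n·r·B = 3·0.25·0.372 = 0.279.

0.279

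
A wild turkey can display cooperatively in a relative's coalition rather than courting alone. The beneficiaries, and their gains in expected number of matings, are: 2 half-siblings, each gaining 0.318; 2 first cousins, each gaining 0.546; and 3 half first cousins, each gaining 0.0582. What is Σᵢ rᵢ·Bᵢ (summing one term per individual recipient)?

0.3064125

r to a half-sibling = 0.25 (half-sibs share one parent — one path of length 2: r = (1/2)^2 = 1/4).
r to a first cousin = 1/8 (first cousins share one grandparent pair — two paths of length 4: r = 2·(1/2)^4 = 1/8).
r to a half first cousin = 1/16 (half first cousins share one grandparent — one path of length 4: r = (1/2)^4 = 1/16).
Summing one r·B term per recipient: 2·0.25·0.318 + 2·0.125·0.546 + 3·0.0625·0.0582 = 0.3064125.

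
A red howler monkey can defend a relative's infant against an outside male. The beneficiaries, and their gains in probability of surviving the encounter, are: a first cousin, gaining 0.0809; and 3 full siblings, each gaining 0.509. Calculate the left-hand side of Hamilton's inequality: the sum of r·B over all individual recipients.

0.7736125

r to a first cousin = 1/8 (first cousins share one grandparent pair — two paths of length 4: r = 2·(1/2)^4 = 1/8).
r to a full sibling = 1/2 (full sibs share both parents — two paths of length 2: r = 2·(1/2)^2 = 1/2).
Summing one r·B term per recipient: 1·0.125·0.0809 + 3·0.5·0.509 = 0.7736125.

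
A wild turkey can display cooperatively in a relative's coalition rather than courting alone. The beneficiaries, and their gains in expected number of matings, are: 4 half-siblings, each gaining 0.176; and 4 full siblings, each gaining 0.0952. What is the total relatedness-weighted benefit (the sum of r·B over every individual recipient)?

r to a half-sibling = 1/4 (half-sibs share one parent — one path of length 2: r = (1/2)^2 = 1/4).
r to a full sibling = 1/2 (full sibs share both parents — two paths of length 2: r = 2·(1/2)^2 = 1/2).
Summing one r·B term per recipient: 4·0.25·0.176 + 4·0.5·0.0952 = 0.3664.

0.3664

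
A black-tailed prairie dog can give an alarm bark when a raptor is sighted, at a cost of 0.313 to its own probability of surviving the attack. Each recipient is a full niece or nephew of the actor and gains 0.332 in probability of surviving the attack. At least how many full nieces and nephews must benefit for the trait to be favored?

r to a full niece or nephew = 1/4 (full aunt/uncle↔niece/nephew: two paths of length 3 through the shared grandparent pair: r = 2·(1/2)^3 = 1/4).
Hamilton's rule: n·r·B > C  ⇒  n > C/(r·B) = 0.313/(0.25·0.332) = 3.771.
The smallest integer exceeding 3.771 is 4.

4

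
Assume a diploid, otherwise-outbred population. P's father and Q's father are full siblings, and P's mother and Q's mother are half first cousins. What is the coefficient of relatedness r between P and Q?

0.140625

With two independent routes of shared ancestry, r is the sum of the two contributions.
P and Q are related in two ways: first cousins through their fathers (r = 1/8) and half second cousins through their mothers (r = 1/64).
r = 1/8 + 1/64 = 9/64 = 0.140625.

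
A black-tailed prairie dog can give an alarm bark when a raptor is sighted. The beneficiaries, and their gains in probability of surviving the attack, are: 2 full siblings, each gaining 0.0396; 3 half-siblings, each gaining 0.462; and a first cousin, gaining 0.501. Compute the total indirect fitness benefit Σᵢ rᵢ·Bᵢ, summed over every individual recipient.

r to a full sibling = 0.5 (full sibs share both parents — two paths of length 2: r = 2·(1/2)^2 = 1/2).
r to a half-sibling = 0.25 (half-sibs share one parent — one path of length 2: r = (1/2)^2 = 1/4).
r to a first cousin = 1/8 (first cousins share one grandparent pair — two paths of length 4: r = 2·(1/2)^4 = 1/8).
Summing one r·B term per recipient: 2·0.5·0.0396 + 3·0.25·0.462 + 1·0.125·0.501 = 0.448725.

0.448725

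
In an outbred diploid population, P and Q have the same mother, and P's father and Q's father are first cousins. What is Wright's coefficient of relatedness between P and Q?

Relatedness sums over independent paths through distinct common ancestors.
P and Q are related in two ways: half-sibs through their shared mother (r = 1/4) and second cousins through their fathers (r = 1/32).
r = 1/4 + 1/32 = 0.28125.

0.28125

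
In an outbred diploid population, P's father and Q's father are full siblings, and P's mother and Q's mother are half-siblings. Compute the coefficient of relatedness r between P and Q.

0.1875

Relatedness sums over independent paths through distinct common ancestors.
P and Q are related in two ways: first cousins through their fathers (r = 1/8) and half first cousins through their mothers (r = 1/16).
r = 1/8 + 1/16 = 0.1875.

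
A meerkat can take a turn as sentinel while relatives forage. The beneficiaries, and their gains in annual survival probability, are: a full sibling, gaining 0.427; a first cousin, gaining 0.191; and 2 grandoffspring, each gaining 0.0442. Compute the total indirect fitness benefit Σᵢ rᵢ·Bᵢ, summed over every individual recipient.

r to a full sibling = 0.5 (full sibs share both parents — two paths of length 2: r = 2·(1/2)^2 = 1/2).
r to a first cousin = 0.125 (first cousins share one grandparent pair — two paths of length 4: r = 2·(1/2)^4 = 1/8).
r to a grandoffspring = 0.25 (two parent–offspring links: r = (1/2)^2 = 1/4).
Summing one r·B term per recipient: 1·0.5·0.427 + 1·0.125·0.191 + 2·0.25·0.0442 = 0.259475.

0.259475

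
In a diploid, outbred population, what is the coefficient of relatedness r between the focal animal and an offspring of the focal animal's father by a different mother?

0.25

Each parent–offspring link contributes a factor of 1/2, and independent paths through distinct common ancestors add.
Half-sibs share one parent — one path of length 2: r = (1/2)^2 = 1/4.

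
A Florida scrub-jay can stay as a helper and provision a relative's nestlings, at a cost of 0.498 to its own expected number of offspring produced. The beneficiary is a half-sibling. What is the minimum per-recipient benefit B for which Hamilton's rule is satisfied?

1.992

r to a half-sibling = 0.25 (half-sibs share one parent — one path of length 2: r = (1/2)^2 = 1/4).
Hamilton's rule with n recipients of equal r: n·r·B > C, so B > C/(n·r) = 0.498/(1·0.25) = 1.992.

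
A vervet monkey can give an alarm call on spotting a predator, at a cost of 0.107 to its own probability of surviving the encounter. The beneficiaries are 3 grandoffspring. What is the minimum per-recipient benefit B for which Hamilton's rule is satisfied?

r to a grandoffspring = 1/4 (two parent–offspring links: r = (1/2)^2 = 1/4).
Hamilton's rule with n recipients of equal r: n·r·B > C, so B > C/(n·r) = 0.107/(3·0.25) = 0.1427.

0.1427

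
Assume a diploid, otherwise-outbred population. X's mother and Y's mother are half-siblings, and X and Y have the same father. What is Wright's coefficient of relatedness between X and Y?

Wright's path rule: contributions from independent ancestry routes add.
X and Y are related in two ways: half first cousins through their mothers (r = 1/16) and half-sibs through their shared father (r = 1/4).
r = 1/16 + 1/4 = 0.3125.

0.3125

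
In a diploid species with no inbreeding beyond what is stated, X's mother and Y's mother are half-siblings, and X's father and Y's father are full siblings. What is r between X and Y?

Independent pedigree routes through distinct common ancestors add.
X and Y are related in two ways: half first cousins through their mothers (r = 1/16) and first cousins through their fathers (r = 1/8).
r = 1/16 + 1/8 = 0.1875.

0.1875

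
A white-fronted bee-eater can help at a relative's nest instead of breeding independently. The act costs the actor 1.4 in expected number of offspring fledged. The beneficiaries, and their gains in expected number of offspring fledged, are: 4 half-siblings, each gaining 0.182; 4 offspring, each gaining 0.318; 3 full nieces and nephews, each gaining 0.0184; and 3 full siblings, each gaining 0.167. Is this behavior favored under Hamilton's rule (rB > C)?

Hamilton's rule: the trait is favored when the sum of r·B over every recipient exceeds the actor's cost C.
r to a half-sibling = 1/4 (half-sibs share one parent — one path of length 2: r = (1/2)^2 = 1/4).
r to an offspring = 1/2 (one parent–offspring link: r = (1/2)^1 = 1/2).
r to a full niece or nephew = 1/4 (full aunt/uncle↔niece/nephew: two paths of length 3 through the shared grandparent pair: r = 2·(1/2)^3 = 1/4).
r to a full sibling = 1/2 (full sibs share both parents — two paths of length 2: r = 2·(1/2)^2 = 1/2).
Summing one r·B term per recipient: 4·0.25·0.182 + 4·0.5·0.318 + 3·0.25·0.0184 + 3·0.5·0.167 = 1.0823.
1.0823 < 1.4: the indirect benefit is less than the cost.

No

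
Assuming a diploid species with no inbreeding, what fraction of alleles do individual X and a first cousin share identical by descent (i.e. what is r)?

Each parent–offspring link contributes a factor of 1/2, and independent paths through distinct common ancestors add.
First cousins share one grandparent pair — two paths of length 4: r = 2·(1/2)^4 = 1/8.

0.125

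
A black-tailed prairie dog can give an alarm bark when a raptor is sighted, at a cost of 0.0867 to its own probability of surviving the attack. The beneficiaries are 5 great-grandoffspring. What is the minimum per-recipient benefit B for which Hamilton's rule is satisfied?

0.1387

r to a great-grandoffspring = 0.125 (three parent–offspring links: r = (1/2)^3 = 1/8).
Hamilton's rule with n recipients of equal r: n·r·B > C, so B > C/(n·r) = 0.0867/(5·0.125) = 0.1387.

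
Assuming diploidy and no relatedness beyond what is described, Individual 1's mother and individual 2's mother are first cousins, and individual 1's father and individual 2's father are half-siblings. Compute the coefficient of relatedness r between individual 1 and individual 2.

0.09375

Independent pedigree routes through distinct common ancestors add.
Individual 1 and individual 2 are related in two ways: second cousins through their mothers (r = 1/32) and half first cousins through their fathers (r = 1/16).
r = 1/32 + 1/16 = 3/32 = 0.09375.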